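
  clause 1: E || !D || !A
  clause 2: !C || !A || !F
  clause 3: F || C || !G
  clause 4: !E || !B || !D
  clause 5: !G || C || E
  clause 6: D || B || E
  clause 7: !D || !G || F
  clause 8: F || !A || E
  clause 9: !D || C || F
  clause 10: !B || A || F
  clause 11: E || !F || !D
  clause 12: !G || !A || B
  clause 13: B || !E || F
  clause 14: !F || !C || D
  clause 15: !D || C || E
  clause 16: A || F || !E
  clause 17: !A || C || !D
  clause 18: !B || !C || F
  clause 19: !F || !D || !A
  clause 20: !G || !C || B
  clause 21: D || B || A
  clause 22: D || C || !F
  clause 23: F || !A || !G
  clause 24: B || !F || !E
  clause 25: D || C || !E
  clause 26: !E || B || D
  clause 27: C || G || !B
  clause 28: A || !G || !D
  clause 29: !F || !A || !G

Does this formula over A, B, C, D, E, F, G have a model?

Suppose E = false.
Suppose D = true.
The clause (!A) is unit, so A = false.
The clause (!F) is unit, so F = false.
The clause (!G) is unit, so G = false.
The clause (C) is unit, so C = true.
The clause (!B) is unit, so B = false.
Every clause now holds.
A satisfying assignment: A ↦ false, B ↦ false, C ↦ true, D ↦ true, E ↦ false, F ↦ false, G ↦ false.

Yes, satisfiable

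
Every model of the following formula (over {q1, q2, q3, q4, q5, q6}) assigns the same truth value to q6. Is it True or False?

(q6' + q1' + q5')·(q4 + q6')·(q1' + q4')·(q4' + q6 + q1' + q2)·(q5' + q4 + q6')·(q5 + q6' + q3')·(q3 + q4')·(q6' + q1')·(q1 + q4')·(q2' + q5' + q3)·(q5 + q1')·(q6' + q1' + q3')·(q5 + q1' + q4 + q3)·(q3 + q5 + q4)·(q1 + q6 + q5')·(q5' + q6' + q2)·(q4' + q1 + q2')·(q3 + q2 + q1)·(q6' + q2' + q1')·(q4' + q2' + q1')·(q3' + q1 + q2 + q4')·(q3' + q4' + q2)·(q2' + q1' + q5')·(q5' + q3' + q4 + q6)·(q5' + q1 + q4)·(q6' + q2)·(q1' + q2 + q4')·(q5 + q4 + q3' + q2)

Suppose q6 = 1.
The clause (q4) is unit, so q4 = 1.
The clause (q1') is unit, so q1 = 0.
But (q1) is also a unit clause — contradiction.
So every satisfying assignment has q6 = False.

False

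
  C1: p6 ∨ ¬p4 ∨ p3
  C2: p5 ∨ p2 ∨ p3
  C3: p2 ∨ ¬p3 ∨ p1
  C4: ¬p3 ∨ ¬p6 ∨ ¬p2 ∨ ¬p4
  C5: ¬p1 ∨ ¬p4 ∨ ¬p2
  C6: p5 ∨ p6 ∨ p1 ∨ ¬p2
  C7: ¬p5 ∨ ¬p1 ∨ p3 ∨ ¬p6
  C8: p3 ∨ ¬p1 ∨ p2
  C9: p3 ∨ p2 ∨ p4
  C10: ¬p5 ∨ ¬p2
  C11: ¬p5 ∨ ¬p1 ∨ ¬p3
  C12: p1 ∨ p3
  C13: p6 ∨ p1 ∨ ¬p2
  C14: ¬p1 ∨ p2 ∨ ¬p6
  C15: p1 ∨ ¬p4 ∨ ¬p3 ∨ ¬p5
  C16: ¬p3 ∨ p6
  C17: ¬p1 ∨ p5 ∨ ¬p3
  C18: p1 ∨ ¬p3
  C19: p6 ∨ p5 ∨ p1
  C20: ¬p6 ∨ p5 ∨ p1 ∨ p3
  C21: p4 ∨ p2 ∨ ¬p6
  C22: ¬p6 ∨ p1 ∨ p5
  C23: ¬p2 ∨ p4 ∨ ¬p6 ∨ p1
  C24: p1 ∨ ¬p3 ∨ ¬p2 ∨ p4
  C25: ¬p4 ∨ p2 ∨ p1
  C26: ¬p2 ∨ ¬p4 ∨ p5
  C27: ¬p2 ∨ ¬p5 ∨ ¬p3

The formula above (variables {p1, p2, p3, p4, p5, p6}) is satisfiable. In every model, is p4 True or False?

False

Suppose p4 = True.
Try p6 = True.
Try p3 = False.
Unit clause (p1) forces p1 = True.
Unit clause (¬p2) forces p2 = False.
That conflicts with the unit clause (p2).
That branch fails; take p3 = True instead.
Unit clause (¬p2) forces p2 = False.
Unit clause (p1) forces p1 = True.
That conflicts with the unit clause (¬p1).
Neither p3 = True nor p3 = False works.
That branch fails; take p6 = False instead.
Unit clause (p3) forces p3 = True.
That conflicts with the unit clause (¬p3).
Neither p6 = True nor p6 = False works.
So every satisfying assignment has p4 = False.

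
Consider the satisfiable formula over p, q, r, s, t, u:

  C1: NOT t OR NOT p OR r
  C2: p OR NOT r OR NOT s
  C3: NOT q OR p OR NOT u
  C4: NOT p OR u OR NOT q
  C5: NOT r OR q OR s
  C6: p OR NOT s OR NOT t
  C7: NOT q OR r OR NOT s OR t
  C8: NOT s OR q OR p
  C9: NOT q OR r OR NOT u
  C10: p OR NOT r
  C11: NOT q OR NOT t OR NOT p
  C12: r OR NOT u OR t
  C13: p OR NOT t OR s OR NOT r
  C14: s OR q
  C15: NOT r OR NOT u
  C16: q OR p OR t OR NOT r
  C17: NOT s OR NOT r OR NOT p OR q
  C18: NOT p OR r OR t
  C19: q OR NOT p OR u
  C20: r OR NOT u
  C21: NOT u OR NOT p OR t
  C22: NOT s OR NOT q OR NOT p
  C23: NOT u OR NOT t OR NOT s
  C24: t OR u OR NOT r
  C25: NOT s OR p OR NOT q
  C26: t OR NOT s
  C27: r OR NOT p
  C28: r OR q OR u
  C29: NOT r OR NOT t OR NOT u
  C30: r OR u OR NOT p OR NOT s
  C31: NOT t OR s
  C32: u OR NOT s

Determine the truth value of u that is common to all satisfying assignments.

Suppose u = true.
Unit clause (NOT r) forces r = false.
Now (r) is unsatisfied and unit — conflict.
So every satisfying assignment has u = False.

False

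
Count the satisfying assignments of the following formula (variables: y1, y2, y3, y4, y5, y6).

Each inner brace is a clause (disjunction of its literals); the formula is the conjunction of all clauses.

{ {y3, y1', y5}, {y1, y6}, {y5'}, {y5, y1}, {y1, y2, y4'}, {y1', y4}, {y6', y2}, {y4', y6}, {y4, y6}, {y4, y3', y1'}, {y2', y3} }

There are 2^6 = 64 truth assignments over (y1, y2, y3, y4, y5, y6).
Split on y1. With y1 = 1, the clauses containing y1 are satisfied and y1' drops from the rest; 1 of the 2^5 = 32 assignments to the other variables satisfy what remains.
With y1 = 0, by the same count on the reduced clause set, 0 assignments work.
(One model: y1=T, y2=T, y3=T, y4=T, y5=F, y6=T.)
Total: 1 + 0 = 1.

1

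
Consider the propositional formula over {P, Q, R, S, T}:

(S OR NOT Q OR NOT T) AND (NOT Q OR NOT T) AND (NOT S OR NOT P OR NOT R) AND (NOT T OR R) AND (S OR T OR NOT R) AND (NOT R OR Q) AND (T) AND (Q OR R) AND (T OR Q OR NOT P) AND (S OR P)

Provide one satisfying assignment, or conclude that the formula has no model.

UNSATISFIABLE

The clause (T) is unit, so T = true.
The clause (NOT Q) is unit, so Q = false.
The clause (R) is unit, so R = true.
Now (NOT R) is unsatisfied and unit — conflict.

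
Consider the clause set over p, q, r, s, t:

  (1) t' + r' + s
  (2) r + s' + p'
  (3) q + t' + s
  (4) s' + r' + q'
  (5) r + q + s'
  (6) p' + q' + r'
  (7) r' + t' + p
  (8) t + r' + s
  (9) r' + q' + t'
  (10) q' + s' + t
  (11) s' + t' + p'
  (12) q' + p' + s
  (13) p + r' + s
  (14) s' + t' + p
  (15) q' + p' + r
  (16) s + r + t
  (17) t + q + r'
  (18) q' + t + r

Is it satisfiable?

Yes

Try t = 1.
Try r = 0.
Try s = 0.
(q) alone gives q = 1.
(p') alone gives p = 0.
This assignment satisfies each clause.
A satisfying assignment: p=0; q=1; r=0; s=0; t=1.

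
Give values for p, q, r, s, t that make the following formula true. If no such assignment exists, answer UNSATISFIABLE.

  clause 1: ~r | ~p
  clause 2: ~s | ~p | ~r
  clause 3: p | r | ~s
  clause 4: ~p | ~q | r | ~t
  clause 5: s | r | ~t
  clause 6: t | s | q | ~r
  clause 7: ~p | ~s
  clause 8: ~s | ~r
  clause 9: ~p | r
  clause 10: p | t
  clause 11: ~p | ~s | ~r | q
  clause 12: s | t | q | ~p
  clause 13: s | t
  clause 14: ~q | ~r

p: 0,  q: 0,  r: 1,  s: 0,  t: 1

Case r = 1:
Unit clause (~p) forces p = 0.
Unit clause (~s) forces s = 0.
Unit clause (t) forces t = 1.
Unit clause (~q) forces q = 0.
This assignment satisfies each clause.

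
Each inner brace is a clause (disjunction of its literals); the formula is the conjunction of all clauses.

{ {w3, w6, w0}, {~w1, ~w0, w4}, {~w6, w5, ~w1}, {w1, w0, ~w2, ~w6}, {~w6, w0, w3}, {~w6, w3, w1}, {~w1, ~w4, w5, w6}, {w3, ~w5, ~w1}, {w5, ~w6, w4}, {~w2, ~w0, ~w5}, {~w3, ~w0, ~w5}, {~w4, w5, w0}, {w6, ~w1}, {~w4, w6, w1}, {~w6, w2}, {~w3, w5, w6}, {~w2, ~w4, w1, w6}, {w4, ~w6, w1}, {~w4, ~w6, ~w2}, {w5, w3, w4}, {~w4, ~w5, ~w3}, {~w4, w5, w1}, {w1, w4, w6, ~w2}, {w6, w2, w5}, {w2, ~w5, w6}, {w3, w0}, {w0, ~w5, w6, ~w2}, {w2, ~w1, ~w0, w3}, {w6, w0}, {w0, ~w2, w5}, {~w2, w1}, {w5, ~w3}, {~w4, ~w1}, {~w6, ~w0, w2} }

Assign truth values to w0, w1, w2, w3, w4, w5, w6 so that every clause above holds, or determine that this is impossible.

w0: 0; w1: 1; w2: 1; w3: 1; w4: 0; w5: 1; w6: 1

Case w6 = 1:
The clause (w2) is unit, so w2 = 1.
The clause (~w4) is unit, so w4 = 0.
The clause (w5) is unit, so w5 = 1.
The clause (~w0) is unit, so w0 = 0.
The clause (w1) is unit, so w1 = 1.
The clause (w3) is unit, so w3 = 1.
Every clause now holds.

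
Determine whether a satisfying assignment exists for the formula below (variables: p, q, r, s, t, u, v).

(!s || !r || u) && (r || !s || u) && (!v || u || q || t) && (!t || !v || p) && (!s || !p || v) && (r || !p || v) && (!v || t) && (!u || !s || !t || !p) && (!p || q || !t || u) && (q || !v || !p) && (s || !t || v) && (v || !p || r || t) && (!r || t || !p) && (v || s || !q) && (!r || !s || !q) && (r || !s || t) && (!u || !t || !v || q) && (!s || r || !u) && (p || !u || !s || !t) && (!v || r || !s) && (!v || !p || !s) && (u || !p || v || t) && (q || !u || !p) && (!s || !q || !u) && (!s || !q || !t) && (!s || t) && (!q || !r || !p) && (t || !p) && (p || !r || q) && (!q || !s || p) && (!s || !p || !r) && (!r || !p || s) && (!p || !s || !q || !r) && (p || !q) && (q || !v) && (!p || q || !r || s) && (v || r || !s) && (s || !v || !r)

Try v = false.
Try s = false.
Unit clause (!t) forces t = false.
Unit clause (!q) forces q = false.
Unit clause (!p) forces p = false.
Unit clause (!r) forces r = false.
All clauses hold; u can take either value.
A satisfying assignment: p ↦ false, q ↦ false, r ↦ false, s ↦ false, t ↦ false, u ↦ true, v ↦ false.

Yes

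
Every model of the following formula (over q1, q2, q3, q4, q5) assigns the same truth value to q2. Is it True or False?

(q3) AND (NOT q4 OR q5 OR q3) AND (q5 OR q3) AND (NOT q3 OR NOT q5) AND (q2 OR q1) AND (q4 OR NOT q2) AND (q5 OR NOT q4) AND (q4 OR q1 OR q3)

False

Suppose q2 = true.
(q3) alone gives q3 = true.
(NOT q5) alone gives q5 = false.
(q4) alone gives q4 = true.
Now (NOT q4) is unsatisfied and unit — conflict.
So every satisfying assignment has q2 = False.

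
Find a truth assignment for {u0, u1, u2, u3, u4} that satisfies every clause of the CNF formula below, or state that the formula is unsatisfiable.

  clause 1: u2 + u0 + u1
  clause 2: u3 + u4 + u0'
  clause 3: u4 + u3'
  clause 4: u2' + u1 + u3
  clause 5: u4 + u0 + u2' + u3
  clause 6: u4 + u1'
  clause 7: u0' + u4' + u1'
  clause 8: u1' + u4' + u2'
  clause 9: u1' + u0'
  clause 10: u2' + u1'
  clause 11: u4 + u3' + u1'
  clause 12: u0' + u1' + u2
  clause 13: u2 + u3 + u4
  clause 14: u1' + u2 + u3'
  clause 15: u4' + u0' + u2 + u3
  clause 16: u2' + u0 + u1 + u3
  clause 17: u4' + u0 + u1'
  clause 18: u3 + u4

Try u4 = 1.
Try u0 = 0.
Unit clause (u1') forces u1 = 0.
Unit clause (u2) forces u2 = 1.
Unit clause (u3) forces u3 = 1.
Every clause now holds.

u0 ↦ 0; u1 ↦ 0; u2 ↦ 1; u3 ↦ 1; u4 ↦ 1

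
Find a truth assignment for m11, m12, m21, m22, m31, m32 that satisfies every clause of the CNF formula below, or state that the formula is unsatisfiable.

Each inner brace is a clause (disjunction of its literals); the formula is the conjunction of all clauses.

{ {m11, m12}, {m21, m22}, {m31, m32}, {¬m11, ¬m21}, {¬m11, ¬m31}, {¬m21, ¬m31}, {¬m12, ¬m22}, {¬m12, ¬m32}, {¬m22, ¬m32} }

UNSATISFIABLE

Suppose m11 = True.
The clause (¬m21) is unit, so m21 = False.
The clause (m22) is unit, so m22 = True.
The clause (¬m31) is unit, so m31 = False.
The clause (m32) is unit, so m32 = True.
Now (¬m32) is unsatisfied and unit — conflict.
Backtrack on m11: now try m11 = False.
The clause (m12) is unit, so m12 = True.
The clause (¬m22) is unit, so m22 = False.
The clause (m21) is unit, so m21 = True.
The clause (¬m31) is unit, so m31 = False.
The clause (m32) is unit, so m32 = True.
Now (¬m32) is unsatisfied and unit — conflict.
Either choice for m11 ends in contradiction.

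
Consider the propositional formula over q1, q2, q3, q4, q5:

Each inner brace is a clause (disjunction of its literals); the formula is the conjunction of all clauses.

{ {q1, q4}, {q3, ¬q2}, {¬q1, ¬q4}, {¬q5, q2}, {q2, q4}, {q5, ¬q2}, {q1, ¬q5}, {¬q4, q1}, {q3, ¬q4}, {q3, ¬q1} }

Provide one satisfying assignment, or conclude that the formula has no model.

Branch on q1: set q1 = True.
Unit clause (¬q4) forces q4 = False.
Unit clause (q2) forces q2 = True.
Unit clause (q3) forces q3 = True.
Unit clause (q5) forces q5 = True.
This assignment satisfies each clause.

q1=True; q2=True; q3=True; q4=False; q5=True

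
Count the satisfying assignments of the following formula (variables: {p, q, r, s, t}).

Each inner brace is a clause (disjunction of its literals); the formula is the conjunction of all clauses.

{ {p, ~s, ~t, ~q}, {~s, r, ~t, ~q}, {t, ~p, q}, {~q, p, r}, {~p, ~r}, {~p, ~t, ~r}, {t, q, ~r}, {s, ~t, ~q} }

There are 2^5 = 32 truth assignments over (p, q, r, s, t).
Split on p. With p = 1, the clauses containing p are satisfied and ~p drops from the rest; 4 of the 2^4 = 16 assignments to the other variables satisfy what remains.
With p = 0, by the same count on the reduced clause set, 8 assignments work.
(One model: p=F, q=F, r=F, s=F, t=F.)
Total: 4 + 8 = 12.

12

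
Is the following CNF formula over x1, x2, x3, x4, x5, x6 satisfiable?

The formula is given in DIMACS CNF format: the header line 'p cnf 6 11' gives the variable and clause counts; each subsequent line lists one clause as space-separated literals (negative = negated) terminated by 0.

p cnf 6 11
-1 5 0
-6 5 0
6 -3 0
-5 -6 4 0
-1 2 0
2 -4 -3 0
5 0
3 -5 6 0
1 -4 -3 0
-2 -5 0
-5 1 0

Unsatisfiable

From the singleton clause (x5), x5 = True.
From the singleton clause (¬x2), x2 = False.
From the singleton clause (¬x1), x1 = False.
Now (x1) is unsatisfied and unit — conflict.
No assignment satisfies every clause.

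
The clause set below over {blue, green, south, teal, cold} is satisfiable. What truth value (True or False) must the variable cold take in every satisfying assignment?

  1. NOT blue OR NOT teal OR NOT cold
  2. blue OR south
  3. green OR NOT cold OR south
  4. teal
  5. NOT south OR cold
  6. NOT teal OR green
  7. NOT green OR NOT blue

Suppose cold = false.
From the singleton clause (teal), teal = true.
From the singleton clause (NOT south), south = false.
From the singleton clause (blue), blue = true.
From the singleton clause (green), green = true.
But (NOT green) is also a unit clause — contradiction.
So every satisfying assignment has cold = True.

True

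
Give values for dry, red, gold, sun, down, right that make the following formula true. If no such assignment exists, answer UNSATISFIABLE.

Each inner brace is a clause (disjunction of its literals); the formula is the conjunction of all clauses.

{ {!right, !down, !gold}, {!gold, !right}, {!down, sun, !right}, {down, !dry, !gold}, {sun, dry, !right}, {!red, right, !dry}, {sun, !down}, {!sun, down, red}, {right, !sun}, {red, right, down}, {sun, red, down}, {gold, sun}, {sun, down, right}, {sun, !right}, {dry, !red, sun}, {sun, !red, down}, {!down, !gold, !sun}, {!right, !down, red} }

dry ↦ false,  red ↦ true,  gold ↦ false,  sun ↦ true,  down ↦ true,  right ↦ true

Suppose gold = false.
From the singleton clause (sun), sun = true.
From the singleton clause (right), right = true.
Suppose down = true.
From the singleton clause (red), red = true.
No clause remains; dry is free.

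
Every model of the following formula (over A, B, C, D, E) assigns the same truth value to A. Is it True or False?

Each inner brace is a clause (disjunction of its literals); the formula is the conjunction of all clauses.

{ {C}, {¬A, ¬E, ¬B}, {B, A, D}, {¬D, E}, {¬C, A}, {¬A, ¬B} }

True

Suppose A = False.
(C) alone gives C = True.
That conflicts with the unit clause (¬C).
So every satisfying assignment has A = True.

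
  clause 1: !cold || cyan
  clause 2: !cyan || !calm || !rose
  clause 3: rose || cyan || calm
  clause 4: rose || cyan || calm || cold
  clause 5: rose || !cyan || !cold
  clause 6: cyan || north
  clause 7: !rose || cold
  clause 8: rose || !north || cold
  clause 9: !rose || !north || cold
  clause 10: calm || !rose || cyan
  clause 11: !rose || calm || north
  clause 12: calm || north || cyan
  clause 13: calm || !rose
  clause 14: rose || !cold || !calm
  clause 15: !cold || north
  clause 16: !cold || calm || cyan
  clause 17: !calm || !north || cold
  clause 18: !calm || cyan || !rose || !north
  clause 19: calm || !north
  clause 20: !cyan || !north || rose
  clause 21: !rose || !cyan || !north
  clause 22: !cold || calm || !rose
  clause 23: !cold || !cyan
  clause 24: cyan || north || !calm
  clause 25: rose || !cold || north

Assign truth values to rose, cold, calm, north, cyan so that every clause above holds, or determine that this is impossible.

rose=false, cold=false, calm=true, north=false, cyan=true

Suppose cold = false.
Unit clause (!rose) forces rose = false.
Unit clause (!north) forces north = false.
Unit clause (cyan) forces cyan = true.
All clauses hold; calm can take either value.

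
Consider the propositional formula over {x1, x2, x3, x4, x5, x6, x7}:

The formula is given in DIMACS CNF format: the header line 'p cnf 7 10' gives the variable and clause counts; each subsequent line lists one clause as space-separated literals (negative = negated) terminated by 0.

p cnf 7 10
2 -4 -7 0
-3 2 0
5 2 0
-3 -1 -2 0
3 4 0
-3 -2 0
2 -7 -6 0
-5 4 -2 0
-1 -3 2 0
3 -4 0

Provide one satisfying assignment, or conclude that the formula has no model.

UNSATISFIABLE

Suppose x3 = False.
Unit clause (x4) forces x4 = True.
But (¬x4) is also a unit clause — contradiction.
So x3 must be the other value — set x3 = True.
Unit clause (x2) forces x2 = True.
But (¬x2) is also a unit clause — contradiction.
Neither x3 = True nor x3 = False works.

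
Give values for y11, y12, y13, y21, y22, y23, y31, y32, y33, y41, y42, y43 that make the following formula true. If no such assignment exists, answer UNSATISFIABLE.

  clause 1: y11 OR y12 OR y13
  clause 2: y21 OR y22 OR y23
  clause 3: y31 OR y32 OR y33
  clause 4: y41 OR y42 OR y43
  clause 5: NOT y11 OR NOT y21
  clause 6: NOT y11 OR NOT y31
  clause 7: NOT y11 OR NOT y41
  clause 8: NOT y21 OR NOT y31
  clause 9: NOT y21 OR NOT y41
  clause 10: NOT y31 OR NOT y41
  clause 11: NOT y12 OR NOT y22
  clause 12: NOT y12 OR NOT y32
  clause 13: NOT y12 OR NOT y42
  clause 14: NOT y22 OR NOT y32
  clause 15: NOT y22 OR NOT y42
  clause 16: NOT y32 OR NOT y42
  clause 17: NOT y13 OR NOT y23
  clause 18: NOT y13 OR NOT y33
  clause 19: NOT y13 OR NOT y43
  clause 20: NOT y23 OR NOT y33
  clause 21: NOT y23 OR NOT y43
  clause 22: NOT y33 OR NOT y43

UNSATISFIABLE

Try y11 = false.
Try y12 = true.
The clause (NOT y22) is unit, so y22 = false.
The clause (NOT y32) is unit, so y32 = false.
The clause (NOT y42) is unit, so y42 = false.
Try y21 = true.
The clause (NOT y31) is unit, so y31 = false.
The clause (y33) is unit, so y33 = true.
The clause (NOT y41) is unit, so y41 = false.
The clause (y43) is unit, so y43 = true.
Now (NOT y43) is unsatisfied and unit — conflict.
Undo y21 and try y21 = false.
The clause (y23) is unit, so y23 = true.
The clause (NOT y13) is unit, so y13 = false.
The clause (NOT y33) is unit, so y33 = false.
The clause (y31) is unit, so y31 = true.
The clause (NOT y41) is unit, so y41 = false.
The clause (y43) is unit, so y43 = true.
Now (NOT y43) is unsatisfied and unit — conflict.
Neither y21 = true nor y21 = false works.
Undo y12 and try y12 = false.
The clause (y13) is unit, so y13 = true.
The clause (NOT y23) is unit, so y23 = false.
The clause (NOT y33) is unit, so y33 = false.
The clause (NOT y43) is unit, so y43 = false.
Try y21 = true.
The clause (NOT y31) is unit, so y31 = false.
The clause (y32) is unit, so y32 = true.
The clause (NOT y41) is unit, so y41 = false.
The clause (y42) is unit, so y42 = true.
Now (NOT y42) is unsatisfied and unit — conflict.
Undo y21 and try y21 = false.
The clause (y22) is unit, so y22 = true.
The clause (NOT y32) is unit, so y32 = false.
The clause (y31) is unit, so y31 = true.
The clause (NOT y41) is unit, so y41 = false.
The clause (y42) is unit, so y42 = true.
Now (NOT y42) is unsatisfied and unit — conflict.
Neither y21 = true nor y21 = false works.
Neither y12 = true nor y12 = false works.
Undo y11 and try y11 = true.
The clause (NOT y21) is unit, so y21 = false.
The clause (NOT y31) is unit, so y31 = false.
The clause (NOT y41) is unit, so y41 = false.
Try y22 = true.
The clause (NOT y12) is unit, so y12 = false.
The clause (NOT y32) is unit, so y32 = false.
The clause (y33) is unit, so y33 = true.
The clause (NOT y42) is unit, so y42 = false.
The clause (y43) is unit, so y43 = true.
Now (NOT y43) is unsatisfied and unit — conflict.
Undo y22 and try y22 = false.
The clause (y23) is unit, so y23 = true.
The clause (NOT y13) is unit, so y13 = false.
The clause (NOT y33) is unit, so y33 = false.
The clause (y32) is unit, so y32 = true.
The clause (NOT y12) is unit, so y12 = false.
The clause (NOT y42) is unit, so y42 = false.
The clause (y43) is unit, so y43 = true.
Now (NOT y43) is unsatisfied and unit — conflict.
Neither y22 = true nor y22 = false works.
Neither y11 = true nor y11 = false works.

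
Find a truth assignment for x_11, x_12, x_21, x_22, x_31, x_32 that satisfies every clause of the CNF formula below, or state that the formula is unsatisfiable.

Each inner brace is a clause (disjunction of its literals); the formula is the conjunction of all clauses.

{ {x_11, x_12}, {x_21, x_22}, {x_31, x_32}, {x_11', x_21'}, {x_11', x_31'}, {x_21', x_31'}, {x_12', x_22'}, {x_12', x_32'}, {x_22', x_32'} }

UNSATISFIABLE

Try x_11 = 1.
(x_21') alone gives x_21 = 0.
(x_22) alone gives x_22 = 1.
(x_31') alone gives x_31 = 0.
(x_32) alone gives x_32 = 1.
That conflicts with the unit clause (x_32').
Undo x_11 and try x_11 = 0.
(x_12) alone gives x_12 = 1.
(x_22') alone gives x_22 = 0.
(x_21) alone gives x_21 = 1.
(x_31') alone gives x_31 = 0.
(x_32) alone gives x_32 = 1.
That conflicts with the unit clause (x_32').
Neither x_11 = 1 nor x_11 = 0 works.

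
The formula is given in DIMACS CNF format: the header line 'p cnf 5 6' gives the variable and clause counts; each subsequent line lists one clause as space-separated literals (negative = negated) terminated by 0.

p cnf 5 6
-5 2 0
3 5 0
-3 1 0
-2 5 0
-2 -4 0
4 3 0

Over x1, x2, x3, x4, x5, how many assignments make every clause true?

There are 2^5 = 32 truth assignments over (x1, x2, x3, x4, x5).
Split on x4. With x4 = True, the clauses containing x4 are satisfied and ¬x4 drops from the rest; 1 of the 2^4 = 16 assignments to the other variables satisfy what remains.
With x4 = False, by the same count on the reduced clause set, 2 assignments work.
(One model: x1=T, x2=F, x3=T, x4=F, x5=F.)
Total: 1 + 2 = 3.

3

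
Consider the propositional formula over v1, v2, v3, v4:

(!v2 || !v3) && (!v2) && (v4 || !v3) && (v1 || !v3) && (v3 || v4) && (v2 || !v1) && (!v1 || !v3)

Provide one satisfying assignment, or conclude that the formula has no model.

v1: false, v2: false, v3: false, v4: true

Unit clause (!v2) forces v2 = false.
Unit clause (!v1) forces v1 = false.
Unit clause (!v3) forces v3 = false.
Unit clause (v4) forces v4 = true.
This assignment satisfies each clause.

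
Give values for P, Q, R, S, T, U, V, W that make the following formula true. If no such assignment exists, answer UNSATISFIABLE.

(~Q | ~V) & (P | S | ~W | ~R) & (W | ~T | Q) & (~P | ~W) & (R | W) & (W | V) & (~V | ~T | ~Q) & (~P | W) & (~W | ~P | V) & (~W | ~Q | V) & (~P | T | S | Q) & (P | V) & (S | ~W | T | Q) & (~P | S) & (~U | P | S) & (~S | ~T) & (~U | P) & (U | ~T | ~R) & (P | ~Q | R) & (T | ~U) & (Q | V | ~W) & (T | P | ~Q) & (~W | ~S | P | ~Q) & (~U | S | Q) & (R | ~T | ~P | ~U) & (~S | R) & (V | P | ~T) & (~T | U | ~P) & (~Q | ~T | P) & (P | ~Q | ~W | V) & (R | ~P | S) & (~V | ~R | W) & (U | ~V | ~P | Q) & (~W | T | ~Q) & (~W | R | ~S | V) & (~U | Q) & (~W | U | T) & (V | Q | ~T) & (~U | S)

Case Q = 0:
The clause (~U) is unit, so U = 0.
Case W = 1:
The clause (~P) is unit, so P = 0.
The clause (V) is unit, so V = 1.
The clause (T) is unit, so T = 1.
The clause (~S) is unit, so S = 0.
The clause (~R) is unit, so R = 0.
Every clause now holds.

P: 0, Q: 0, R: 0, S: 0, T: 1, U: 0, V: 1, W: 1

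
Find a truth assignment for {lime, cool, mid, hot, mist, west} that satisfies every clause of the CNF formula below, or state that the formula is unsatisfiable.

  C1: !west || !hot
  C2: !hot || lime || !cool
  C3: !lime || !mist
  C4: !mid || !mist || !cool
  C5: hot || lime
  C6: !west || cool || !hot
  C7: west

lime: true,  cool: true,  mid: true,  hot: false,  mist: false,  west: true

The clause (west) is unit, so west = true.
The clause (!hot) is unit, so hot = false.
The clause (lime) is unit, so lime = true.
The clause (!mist) is unit, so mist = false.
Every clause is now satisfied; cool, mid are unconstrained.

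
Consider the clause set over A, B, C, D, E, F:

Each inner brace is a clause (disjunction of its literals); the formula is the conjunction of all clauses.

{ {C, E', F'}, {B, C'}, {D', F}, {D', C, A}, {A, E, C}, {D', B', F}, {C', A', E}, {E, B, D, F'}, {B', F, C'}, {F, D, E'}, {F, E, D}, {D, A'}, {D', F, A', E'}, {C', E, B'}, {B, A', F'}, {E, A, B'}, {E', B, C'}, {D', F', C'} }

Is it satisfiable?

Case B = 1:
Case D = 1:
(F) alone gives F = 1.
(C') alone gives C = 0.
(E') alone gives E = 0.
(A) alone gives A = 1.
Every clause now holds.
A satisfying assignment: A ↦ 1, B ↦ 1, C ↦ 0, D ↦ 1, E ↦ 0, F ↦ 1.

Satisfiable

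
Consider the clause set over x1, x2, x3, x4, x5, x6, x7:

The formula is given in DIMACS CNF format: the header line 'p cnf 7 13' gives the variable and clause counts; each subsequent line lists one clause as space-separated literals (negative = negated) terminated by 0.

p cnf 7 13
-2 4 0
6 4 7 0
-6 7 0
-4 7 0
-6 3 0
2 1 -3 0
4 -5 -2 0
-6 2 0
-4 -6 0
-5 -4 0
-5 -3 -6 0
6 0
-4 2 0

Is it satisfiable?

No

(x6) alone gives x6 = True.
(x7) alone gives x7 = True.
(x3) alone gives x3 = True.
(x2) alone gives x2 = True.
(x4) alone gives x4 = True.
But (¬x4) is also a unit clause — contradiction.
No assignment satisfies every clause.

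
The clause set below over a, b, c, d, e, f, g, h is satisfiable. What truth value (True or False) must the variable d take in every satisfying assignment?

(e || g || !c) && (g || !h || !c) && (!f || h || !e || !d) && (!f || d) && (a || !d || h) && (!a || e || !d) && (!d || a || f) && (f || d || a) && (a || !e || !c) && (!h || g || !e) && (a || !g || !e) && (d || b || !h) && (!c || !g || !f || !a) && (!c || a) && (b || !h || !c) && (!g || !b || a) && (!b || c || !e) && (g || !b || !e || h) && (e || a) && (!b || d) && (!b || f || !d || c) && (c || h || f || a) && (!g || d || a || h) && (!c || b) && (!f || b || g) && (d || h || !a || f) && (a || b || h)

True

Suppose d = false.
The clause (!f) is unit, so f = false.
The clause (a) is unit, so a = true.
The clause (!b) is unit, so b = false.
The clause (!h) is unit, so h = false.
Now (h) is unsatisfied and unit — conflict.
So every satisfying assignment has d = True.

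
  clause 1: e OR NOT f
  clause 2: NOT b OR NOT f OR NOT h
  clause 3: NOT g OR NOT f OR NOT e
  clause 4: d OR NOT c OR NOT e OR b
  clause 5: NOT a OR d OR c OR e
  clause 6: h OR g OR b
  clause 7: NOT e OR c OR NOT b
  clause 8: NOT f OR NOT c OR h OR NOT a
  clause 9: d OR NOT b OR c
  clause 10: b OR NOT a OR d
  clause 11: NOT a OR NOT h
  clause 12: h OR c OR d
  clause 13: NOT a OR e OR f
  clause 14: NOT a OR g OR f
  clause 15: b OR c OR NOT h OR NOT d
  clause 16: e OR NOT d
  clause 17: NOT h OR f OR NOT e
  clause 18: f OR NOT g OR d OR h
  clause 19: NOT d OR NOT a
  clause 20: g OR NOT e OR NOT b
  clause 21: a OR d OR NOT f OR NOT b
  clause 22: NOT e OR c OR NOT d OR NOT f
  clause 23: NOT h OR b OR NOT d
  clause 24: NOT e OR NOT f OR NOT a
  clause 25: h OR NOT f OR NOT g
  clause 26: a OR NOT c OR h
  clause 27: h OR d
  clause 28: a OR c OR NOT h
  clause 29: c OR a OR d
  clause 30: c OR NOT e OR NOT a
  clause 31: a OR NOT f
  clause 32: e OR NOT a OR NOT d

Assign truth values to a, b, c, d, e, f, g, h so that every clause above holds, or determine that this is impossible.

a=false; b=false; c=true; d=false; e=false; f=false; g=false; h=true

Try e = false.
The clause (NOT f) is unit, so f = false.
The clause (NOT a) is unit, so a = false.
The clause (NOT d) is unit, so d = false.
The clause (h) is unit, so h = true.
The clause (c) is unit, so c = true.
No clause remains; b, g are free.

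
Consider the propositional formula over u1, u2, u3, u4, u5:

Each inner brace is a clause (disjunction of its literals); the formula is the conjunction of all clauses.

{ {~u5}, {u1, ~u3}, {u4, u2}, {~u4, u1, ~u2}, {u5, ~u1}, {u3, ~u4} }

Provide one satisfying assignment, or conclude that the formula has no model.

u1 ↦ 0,  u2 ↦ 1,  u3 ↦ 0,  u4 ↦ 0,  u5 ↦ 0

From the singleton clause (~u5), u5 = 0.
From the singleton clause (~u1), u1 = 0.
From the singleton clause (~u3), u3 = 0.
From the singleton clause (~u4), u4 = 0.
From the singleton clause (u2), u2 = 1.
This assignment satisfies each clause.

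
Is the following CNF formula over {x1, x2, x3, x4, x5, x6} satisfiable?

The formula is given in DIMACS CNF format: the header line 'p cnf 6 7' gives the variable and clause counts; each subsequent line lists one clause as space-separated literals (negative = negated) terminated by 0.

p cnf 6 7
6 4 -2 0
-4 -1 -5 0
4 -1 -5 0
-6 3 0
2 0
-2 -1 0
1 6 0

Yes, satisfiable

Unit clause (x2) forces x2 = True.
Unit clause (¬x1) forces x1 = False.
Unit clause (x6) forces x6 = True.
Unit clause (x3) forces x3 = True.
No clause remains; x4, x5 are free.
A satisfying assignment: x1 ↦ False; x2 ↦ True; x3 ↦ True; x4 ↦ True; x5 ↦ True; x6 ↦ True.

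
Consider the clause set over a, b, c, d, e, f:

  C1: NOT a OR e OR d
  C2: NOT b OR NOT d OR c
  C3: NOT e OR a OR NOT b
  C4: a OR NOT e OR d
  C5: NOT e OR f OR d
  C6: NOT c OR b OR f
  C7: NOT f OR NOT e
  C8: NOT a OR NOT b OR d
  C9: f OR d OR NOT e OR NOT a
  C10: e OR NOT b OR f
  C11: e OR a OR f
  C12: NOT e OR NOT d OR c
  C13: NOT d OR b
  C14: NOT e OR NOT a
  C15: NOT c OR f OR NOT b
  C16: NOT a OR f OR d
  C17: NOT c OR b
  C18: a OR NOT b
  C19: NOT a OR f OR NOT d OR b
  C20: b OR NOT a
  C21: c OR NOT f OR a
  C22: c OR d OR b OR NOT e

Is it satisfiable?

Yes, satisfiable

Case f = true:
(NOT e) alone gives e = false.
Case a = true:
(d) alone gives d = true.
(b) alone gives b = true.
(c) alone gives c = true.
All clauses are satisfied.
A satisfying assignment: a: true; b: true; c: true; d: true; e: false; f: true.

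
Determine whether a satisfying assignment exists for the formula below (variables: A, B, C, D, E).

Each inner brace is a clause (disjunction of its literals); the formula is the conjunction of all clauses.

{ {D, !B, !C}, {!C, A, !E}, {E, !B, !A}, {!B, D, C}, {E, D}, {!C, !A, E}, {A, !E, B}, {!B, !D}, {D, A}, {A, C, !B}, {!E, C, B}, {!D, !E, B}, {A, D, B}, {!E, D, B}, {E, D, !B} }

Satisfiable

Try E = false.
Unit clause (D) forces D = true.
Unit clause (!B) forces B = false.
Try C = false.
All clauses hold; A can take either value.
A satisfying assignment: A=true,  B=false,  C=false,  D=true,  E=false.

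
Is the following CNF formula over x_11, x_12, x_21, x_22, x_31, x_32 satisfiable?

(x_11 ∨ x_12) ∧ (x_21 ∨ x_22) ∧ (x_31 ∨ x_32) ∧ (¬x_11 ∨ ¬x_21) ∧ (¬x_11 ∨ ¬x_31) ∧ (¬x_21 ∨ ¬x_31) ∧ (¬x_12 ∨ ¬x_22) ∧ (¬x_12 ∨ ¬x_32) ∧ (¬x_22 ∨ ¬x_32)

Branch on x_11: set x_11 = True.
The clause (¬x_21) is unit, so x_21 = False.
The clause (x_22) is unit, so x_22 = True.
The clause (¬x_31) is unit, so x_31 = False.
The clause (x_32) is unit, so x_32 = True.
Now (¬x_32) is unsatisfied and unit — conflict.
Backtrack on x_11: now try x_11 = False.
The clause (x_12) is unit, so x_12 = True.
The clause (¬x_22) is unit, so x_22 = False.
The clause (x_21) is unit, so x_21 = True.
The clause (¬x_31) is unit, so x_31 = False.
The clause (x_32) is unit, so x_32 = True.
Now (¬x_32) is unsatisfied and unit — conflict.
Both values of x_11 lead to a conflict.
No assignment satisfies every clause.

No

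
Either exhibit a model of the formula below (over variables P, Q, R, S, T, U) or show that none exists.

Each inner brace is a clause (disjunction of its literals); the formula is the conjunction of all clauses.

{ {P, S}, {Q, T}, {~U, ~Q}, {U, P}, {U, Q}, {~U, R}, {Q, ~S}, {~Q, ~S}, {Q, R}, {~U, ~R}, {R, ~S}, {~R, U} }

Suppose P = 1.
Suppose Q = 1.
The clause (~U) is unit, so U = 0.
The clause (~S) is unit, so S = 0.
The clause (~R) is unit, so R = 0.
Every clause is now satisfied; T is unconstrained.

P=1, Q=1, R=0, S=0, T=0, U=0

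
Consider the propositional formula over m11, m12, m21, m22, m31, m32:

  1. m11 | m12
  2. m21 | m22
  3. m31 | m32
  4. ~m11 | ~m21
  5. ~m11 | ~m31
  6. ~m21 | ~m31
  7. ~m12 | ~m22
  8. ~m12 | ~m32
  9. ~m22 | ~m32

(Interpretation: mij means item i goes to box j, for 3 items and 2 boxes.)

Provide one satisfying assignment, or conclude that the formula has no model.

UNSATISFIABLE

Try m11 = 1.
From the singleton clause (~m21), m21 = 0.
From the singleton clause (m22), m22 = 1.
From the singleton clause (~m31), m31 = 0.
From the singleton clause (m32), m32 = 1.
That conflicts with the unit clause (~m32).
Undo m11 and try m11 = 0.
From the singleton clause (m12), m12 = 1.
From the singleton clause (~m22), m22 = 0.
From the singleton clause (m21), m21 = 1.
From the singleton clause (~m31), m31 = 0.
From the singleton clause (m32), m32 = 1.
That conflicts with the unit clause (~m32).
Both values of m11 lead to a conflict.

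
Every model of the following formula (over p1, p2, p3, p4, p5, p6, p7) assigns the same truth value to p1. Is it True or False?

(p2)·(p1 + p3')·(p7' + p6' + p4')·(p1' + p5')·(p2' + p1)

True

Suppose p1 = 0.
From the singleton clause (p2), p2 = 1.
That conflicts with the unit clause (p2').
So every satisfying assignment has p1 = True.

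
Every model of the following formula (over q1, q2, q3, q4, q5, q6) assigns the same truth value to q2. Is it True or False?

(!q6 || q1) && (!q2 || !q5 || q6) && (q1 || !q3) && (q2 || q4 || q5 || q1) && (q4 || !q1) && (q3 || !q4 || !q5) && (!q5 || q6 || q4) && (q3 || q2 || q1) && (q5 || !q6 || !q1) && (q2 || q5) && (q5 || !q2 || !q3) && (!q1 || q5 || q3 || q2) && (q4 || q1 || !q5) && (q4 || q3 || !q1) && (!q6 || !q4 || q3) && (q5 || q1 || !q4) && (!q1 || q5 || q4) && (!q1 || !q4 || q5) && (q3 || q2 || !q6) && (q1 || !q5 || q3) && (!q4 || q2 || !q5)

True

Suppose q2 = false.
(q5) alone gives q5 = true.
(!q4) alone gives q4 = false.
(!q1) alone gives q1 = false.
Now (q1) is unsatisfied and unit — conflict.
So every satisfying assignment has q2 = True.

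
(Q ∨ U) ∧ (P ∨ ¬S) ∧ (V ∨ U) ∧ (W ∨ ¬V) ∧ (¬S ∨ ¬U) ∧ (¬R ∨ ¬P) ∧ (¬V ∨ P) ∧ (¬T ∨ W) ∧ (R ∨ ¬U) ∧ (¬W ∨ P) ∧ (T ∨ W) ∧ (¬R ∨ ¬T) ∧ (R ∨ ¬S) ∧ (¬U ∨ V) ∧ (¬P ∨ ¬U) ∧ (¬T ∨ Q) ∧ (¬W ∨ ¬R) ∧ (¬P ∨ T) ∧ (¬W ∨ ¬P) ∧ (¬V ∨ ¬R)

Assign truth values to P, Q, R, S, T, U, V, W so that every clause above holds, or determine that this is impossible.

Suppose Q = True.
Suppose P = True.
The clause (¬R) is unit, so R = False.
The clause (¬U) is unit, so U = False.
The clause (V) is unit, so V = True.
The clause (W) is unit, so W = True.
That conflicts with the unit clause (¬W).
That branch fails; take P = False instead.
The clause (¬S) is unit, so S = False.
The clause (¬V) is unit, so V = False.
The clause (U) is unit, so U = True.
That conflicts with the unit clause (¬U).
Either choice for P ends in contradiction.
That branch fails; take Q = False instead.
The clause (U) is unit, so U = True.
The clause (¬S) is unit, so S = False.
The clause (R) is unit, so R = True.
The clause (¬P) is unit, so P = False.
The clause (¬V) is unit, so V = False.
That conflicts with the unit clause (V).
Either choice for Q ends in contradiction.

UNSATISFIABLE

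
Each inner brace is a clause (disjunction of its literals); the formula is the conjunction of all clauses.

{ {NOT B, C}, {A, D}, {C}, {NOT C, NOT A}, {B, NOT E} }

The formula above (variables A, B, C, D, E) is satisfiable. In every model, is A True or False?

False

Suppose A = true.
(C) alone gives C = true.
Now (NOT C) is unsatisfied and unit — conflict.
So every satisfying assignment has A = False.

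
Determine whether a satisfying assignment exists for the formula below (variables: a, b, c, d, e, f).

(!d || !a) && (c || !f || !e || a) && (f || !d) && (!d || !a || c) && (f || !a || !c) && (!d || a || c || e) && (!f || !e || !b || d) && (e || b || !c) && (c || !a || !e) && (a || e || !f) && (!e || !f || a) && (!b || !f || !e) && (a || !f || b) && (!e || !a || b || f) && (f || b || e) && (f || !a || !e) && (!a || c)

Yes

Case d = false:
Case a = false:
Case e = true:
Unit clause (!f) forces f = false.
No clause remains; b, c are free.
A satisfying assignment: a ↦ false; b ↦ true; c ↦ true; d ↦ false; e ↦ true; f ↦ false.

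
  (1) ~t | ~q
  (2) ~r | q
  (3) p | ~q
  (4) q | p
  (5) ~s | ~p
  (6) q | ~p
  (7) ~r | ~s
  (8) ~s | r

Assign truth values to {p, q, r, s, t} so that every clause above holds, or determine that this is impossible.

Branch on t: set t = 0.
Branch on r: set r = 1.
(q) alone gives q = 1.
(p) alone gives p = 1.
(~s) alone gives s = 0.
All clauses are satisfied.

p ↦ 1; q ↦ 1; r ↦ 1; s ↦ 0; t ↦ 0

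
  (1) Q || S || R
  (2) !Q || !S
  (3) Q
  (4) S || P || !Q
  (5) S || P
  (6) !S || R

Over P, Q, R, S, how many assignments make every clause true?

2

There are 2^4 = 16 truth assignments over (P, Q, R, S).
Check each against the 6 clauses (columns in the order P, Q, R, S):
  F F F F  ✗ fails (Q || S || R)
  F F F T  ✗ fails (Q)
  F F T F  ✗ fails (Q)
  F F T T  ✗ fails (Q)
  F T F F  ✗ fails (S || P || !Q)
  F T F T  ✗ fails (!Q || !S)
  F T T F  ✗ fails (S || P || !Q)
  F T T T  ✗ fails (!Q || !S)
  T F F F  ✗ fails (Q || S || R)
  T F F T  ✗ fails (Q)
  T F T F  ✗ fails (Q)
  T F T T  ✗ fails (Q)
  T T F F  ✓ satisfies all
  T T F T  ✗ fails (!Q || !S)
  T T T F  ✓ satisfies all
  T T T T  ✗ fails (!Q || !S)
2 of the 16 rows are models.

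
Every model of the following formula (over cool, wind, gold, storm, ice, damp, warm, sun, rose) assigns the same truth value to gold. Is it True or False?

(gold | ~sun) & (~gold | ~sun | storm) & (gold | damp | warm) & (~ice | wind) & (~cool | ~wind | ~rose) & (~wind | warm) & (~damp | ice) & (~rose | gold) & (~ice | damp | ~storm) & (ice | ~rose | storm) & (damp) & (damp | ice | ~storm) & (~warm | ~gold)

Suppose gold = 1.
The clause (damp) is unit, so damp = 1.
The clause (ice) is unit, so ice = 1.
The clause (wind) is unit, so wind = 1.
The clause (warm) is unit, so warm = 1.
But (~warm) is also a unit clause — contradiction.
So every satisfying assignment has gold = False.

False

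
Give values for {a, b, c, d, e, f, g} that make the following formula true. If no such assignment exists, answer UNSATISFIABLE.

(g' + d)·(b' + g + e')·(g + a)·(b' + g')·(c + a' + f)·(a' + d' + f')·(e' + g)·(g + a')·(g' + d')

UNSATISFIABLE

Try g = 0.
(a) alone gives a = 1.
Now (a') is unsatisfied and unit — conflict.
That branch fails; take g = 1 instead.
(d) alone gives d = 1.
Now (d') is unsatisfied and unit — conflict.
Both values of g lead to a conflict.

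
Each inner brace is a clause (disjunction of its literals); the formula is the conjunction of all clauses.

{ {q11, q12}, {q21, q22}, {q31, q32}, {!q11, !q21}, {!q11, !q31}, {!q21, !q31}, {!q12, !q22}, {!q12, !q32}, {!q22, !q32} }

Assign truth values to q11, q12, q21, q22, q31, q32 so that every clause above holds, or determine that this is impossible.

UNSATISFIABLE

Suppose q11 = true.
Unit clause (!q21) forces q21 = false.
Unit clause (q22) forces q22 = true.
Unit clause (!q31) forces q31 = false.
Unit clause (q32) forces q32 = true.
Now (!q32) is unsatisfied and unit — conflict.
Undo q11 and try q11 = false.
Unit clause (q12) forces q12 = true.
Unit clause (!q22) forces q22 = false.
Unit clause (q21) forces q21 = true.
Unit clause (!q31) forces q31 = false.
Unit clause (q32) forces q32 = true.
Now (!q32) is unsatisfied and unit — conflict.
Both values of q11 lead to a conflict.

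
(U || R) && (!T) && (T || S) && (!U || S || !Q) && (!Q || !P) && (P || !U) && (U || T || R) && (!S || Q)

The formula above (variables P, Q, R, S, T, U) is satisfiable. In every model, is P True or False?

False

Suppose P = true.
The clause (!T) is unit, so T = false.
The clause (S) is unit, so S = true.
The clause (!Q) is unit, so Q = false.
But (Q) is also a unit clause — contradiction.
So every satisfying assignment has P = False.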